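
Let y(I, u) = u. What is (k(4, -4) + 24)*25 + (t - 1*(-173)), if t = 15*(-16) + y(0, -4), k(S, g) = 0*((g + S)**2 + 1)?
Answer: 529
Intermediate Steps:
k(S, g) = 0 (k(S, g) = 0*((S + g)**2 + 1) = 0*(1 + (S + g)**2) = 0)
t = -244 (t = 15*(-16) - 4 = -240 - 4 = -244)
(k(4, -4) + 24)*25 + (t - 1*(-173)) = (0 + 24)*25 + (-244 - 1*(-173)) = 24*25 + (-244 + 173) = 600 - 71 = 529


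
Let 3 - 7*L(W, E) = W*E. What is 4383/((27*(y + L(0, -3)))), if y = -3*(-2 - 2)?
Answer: 3409/261 ≈ 13.061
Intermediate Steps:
L(W, E) = 3/7 - E*W/7 (L(W, E) = 3/7 - W*E/7 = 3/7 - E*W/7)
y = 12 (y = -3*(-4) = 12)
4383/((27*(y + L(0, -3)))) = 4383/((27*(12 + (3/7 - 1/7*(-3)*0)))) = 4383/((27*(12 + (3/7 + 0)))) = 4383/((27*(12 + 3/7))) = 4383/((27*(87/7))) = 4383/(2349/7) = 4383*(7/2349) = 3409/261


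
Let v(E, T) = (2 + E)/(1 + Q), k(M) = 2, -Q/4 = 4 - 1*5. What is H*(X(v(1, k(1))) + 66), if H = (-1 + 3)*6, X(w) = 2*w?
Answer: 4032/5 ≈ 806.40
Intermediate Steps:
Q = 4 (Q = -4*(4 - 1*5) = -4*(4 - 5) = -4*(-1) = 4)
v(E, T) = ⅖ + E/5 (v(E, T) = (2 + E)/(1 + 4) = (2 + E)/5 = (2 + E)*(⅕) = ⅖ + E/5)
H = 12 (H = 2*6 = 12)
H*(X(v(1, k(1))) + 66) = 12*(2*(⅖ + (⅕)*1) + 66) = 12*(2*(⅖ + ⅕) + 66) = 12*(2*(⅗) + 66) = 12*(6/5 + 66) = 12*(336/5) = 4032/5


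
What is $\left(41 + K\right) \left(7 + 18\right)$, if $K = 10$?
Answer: $1275$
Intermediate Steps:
$\left(41 + K\right) \left(7 + 18\right) = \left(41 + 10\right) \left(7 + 18\right) = 51 \cdot 25 = 1275$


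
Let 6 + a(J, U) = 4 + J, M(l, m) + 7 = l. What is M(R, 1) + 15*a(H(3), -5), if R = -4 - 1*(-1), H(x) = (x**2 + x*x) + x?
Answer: 275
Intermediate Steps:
H(x) = x + 2*x**2 (H(x) = (x**2 + x**2) + x = 2*x**2 + x = x + 2*x**2)
R = -3 (R = -4 + 1 = -3)
M(l, m) = -7 + l
a(J, U) = -2 + J (a(J, U) = -6 + (4 + J) = -2 + J)
M(R, 1) + 15*a(H(3), -5) = (-7 - 3) + 15*(-2 + 3*(1 + 2*3)) = -10 + 15*(-2 + 3*(1 + 6)) = -10 + 15*(-2 + 3*7) = -10 + 15*(-2 + 21) = -10 + 15*19 = -10 + 285 = 275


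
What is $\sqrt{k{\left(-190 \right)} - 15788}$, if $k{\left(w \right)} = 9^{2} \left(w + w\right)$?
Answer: $2 i \sqrt{11642} \approx 215.8 i$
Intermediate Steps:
$k{\left(w \right)} = 162 w$ ($k{\left(w \right)} = 81 \cdot 2 w = 162 w$)
$\sqrt{k{\left(-190 \right)} - 15788} = \sqrt{162 \left(-190\right) - 15788} = \sqrt{-30780 - 15788} = \sqrt{-46568} = 2 i \sqrt{11642}$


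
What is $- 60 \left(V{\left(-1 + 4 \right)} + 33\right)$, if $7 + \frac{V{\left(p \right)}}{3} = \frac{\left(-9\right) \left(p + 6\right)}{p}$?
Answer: $4140$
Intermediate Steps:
$V{\left(p \right)} = -21 + \frac{3 \left(-54 - 9 p\right)}{p}$ ($V{\left(p \right)} = -21 + 3 \frac{\left(-9\right) \left(p + 6\right)}{p} = -21 + 3 \frac{\left(-9\right) \left(6 + p\right)}{p} = -21 + 3 \frac{-54 - 9 p}{p} = -21 + \frac{3 \left(-54 - 9 p\right)}{p}$)
$- 60 \left(V{\left(-1 + 4 \right)} + 33\right) = - 60 \left(\left(-48 - \frac{162}{-1 + 4}\right) + 33\right) = - 60 \left(\left(-48 - \frac{162}{3}\right) + 33\right) = - 60 \left(\left(-48 - 54\right) + 33\right) = - 60 \left(-102 + 33\right) = \left(-60\right) \left(-69\right) = 4140$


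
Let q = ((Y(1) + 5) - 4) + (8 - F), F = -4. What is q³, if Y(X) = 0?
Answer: 2197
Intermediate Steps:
q = 13 (q = ((0 + 5) - 4) + (8 - 1*(-4)) = (5 - 4) + (8 + 4) = 1 + 12 = 13)
q³ = 13³ = 2197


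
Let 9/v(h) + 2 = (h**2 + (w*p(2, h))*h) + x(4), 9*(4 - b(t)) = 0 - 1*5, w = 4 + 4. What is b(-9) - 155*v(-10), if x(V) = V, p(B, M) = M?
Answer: 24427/8118 ≈ 3.0090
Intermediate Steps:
w = 8
b(t) = 41/9 (b(t) = 4 - (0 - 1*5)/9 = 4 - (0 - 5)/9 = 4 - 1/9*(-5) = 4 + 5/9 = 41/9)
v(h) = 9/(2 + 9*h**2) (v(h) = 9/(-2 + ((h**2 + (8*h)*h) + 4)) = 9/(-2 + ((h**2 + 8*h**2) + 4)) = 9/(-2 + (9*h**2 + 4)) = 9/(-2 + (4 + 9*h**2)) = 9/(2 + 9*h**2))
b(-9) - 155*v(-10) = 41/9 - 1395/(2 + 9*(-10)**2) = 41/9 - 1395/(2 + 9*100) = 41/9 - 1395/(2 + 900) = 41/9 - 1395/902 = 24427/8118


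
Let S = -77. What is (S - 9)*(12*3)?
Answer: -3096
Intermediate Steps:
(S - 9)*(12*3) = (-77 - 9)*(12*3) = -86*36 = -3096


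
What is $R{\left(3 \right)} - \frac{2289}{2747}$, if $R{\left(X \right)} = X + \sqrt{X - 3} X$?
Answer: $\frac{5952}{2747} \approx 2.1667$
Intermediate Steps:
$R{\left(X \right)} = X + X \sqrt{-3 + X}$ ($R{\left(X \right)} = X + \sqrt{-3 + X} X = X + X \sqrt{-3 + X}$)
$R{\left(3 \right)} - \frac{2289}{2747} = 3 \left(1 + \sqrt{-3 + 3}\right) - \frac{2289}{2747} = 3 \left(1 + \sqrt{0}\right) - \frac{2289}{2747} = 3 \left(1 + 0\right) - \frac{2289}{2747} = 3 \cdot 1 - \frac{2289}{2747} = 3 - \frac{2289}{2747} = \frac{5952}{2747}$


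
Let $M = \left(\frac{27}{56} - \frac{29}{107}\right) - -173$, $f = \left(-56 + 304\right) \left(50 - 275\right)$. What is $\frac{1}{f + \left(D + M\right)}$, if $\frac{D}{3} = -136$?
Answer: $- \frac{5992}{335760455} \approx -1.7846 \cdot 10^{-5}$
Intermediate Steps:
$D = -408$ ($D = 3 \left(-136\right) = -408$)
$f = -55800$ ($f = 248 \left(-225\right) = -55800$)
$M = \frac{1037881}{5992}$ ($M = \left(27 \cdot \frac{1}{56} - \frac{29}{107}\right) + 173 = \left(\frac{27}{56} - \frac{29}{107}\right) + 173 = \frac{1265}{5992} + 173 = \frac{1037881}{5992} \approx 173.21$)
$\frac{1}{f + \left(D + M\right)} = \frac{1}{-55800 + \left(-408 + \frac{1037881}{5992}\right)} = \frac{1}{-55800 - \frac{1406855}{5992}} = \frac{1}{- \frac{335760455}{5992}} = - \frac{5992}{335760455}$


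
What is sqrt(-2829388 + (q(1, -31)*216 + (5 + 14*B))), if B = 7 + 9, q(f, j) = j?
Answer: 3*I*sqrt(315095) ≈ 1684.0*I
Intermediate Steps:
B = 16
sqrt(-2829388 + (q(1, -31)*216 + (5 + 14*B))) = sqrt(-2829388 + (-31*216 + (5 + 14*16))) = sqrt(-2829388 + (-6696 + (5 + 224))) = sqrt(-2829388 + (-6696 + 229)) = sqrt(-2829388 - 6467) = sqrt(-2835855) = 3*I*sqrt(315095)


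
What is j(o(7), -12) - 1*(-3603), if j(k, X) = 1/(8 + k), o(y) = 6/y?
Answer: 223393/62 ≈ 3603.1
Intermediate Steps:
j(o(7), -12) - 1*(-3603) = 1/(8 + 6/7) - 1*(-3603) = 1/(8 + 6*(⅐)) + 3603 = 1/(8 + 6/7) + 3603 = 1/(62/7) + 3603 = 7/62 + 3603 = 223393/62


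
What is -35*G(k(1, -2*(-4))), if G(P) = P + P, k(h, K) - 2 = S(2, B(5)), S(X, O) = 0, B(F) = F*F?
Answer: -140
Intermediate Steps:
B(F) = F²
k(h, K) = 2 (k(h, K) = 2 + 0 = 2)
G(P) = 2*P
-35*G(k(1, -2*(-4))) = -70*2 = -35*4 = -140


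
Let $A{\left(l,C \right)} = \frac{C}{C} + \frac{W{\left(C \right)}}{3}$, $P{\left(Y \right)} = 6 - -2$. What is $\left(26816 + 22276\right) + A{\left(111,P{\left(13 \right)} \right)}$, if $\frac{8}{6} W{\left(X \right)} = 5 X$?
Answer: $49103$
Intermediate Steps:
$P{\left(Y \right)} = 8$ ($P{\left(Y \right)} = 6 + 2 = 8$)
$W{\left(X \right)} = \frac{15 X}{4}$ ($W{\left(X \right)} = \frac{3 \cdot 5 X}{4} = \frac{15 X}{4}$)
$A{\left(l,C \right)} = 1 + \frac{5 C}{4}$ ($A{\left(l,C \right)} = \frac{C}{C} + \frac{\frac{15}{4} C}{3} = 1 + \frac{15 C}{4} \cdot \frac{1}{3} = 1 + \frac{5 C}{4}$)
$\left(26816 + 22276\right) + A{\left(111,P{\left(13 \right)} \right)} = \left(26816 + 22276\right) + \left(1 + \frac{5}{4} \cdot 8\right) = 49092 + \left(1 + 10\right) = 49092 + 11 = 49103$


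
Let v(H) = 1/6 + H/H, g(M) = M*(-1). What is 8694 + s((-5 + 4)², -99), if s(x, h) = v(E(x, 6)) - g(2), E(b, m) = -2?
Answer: 52183/6 ≈ 8697.2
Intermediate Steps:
g(M) = -M
v(H) = 7/6 (v(H) = 1*(⅙) + 1 = ⅙ + 1 = 7/6)
s(x, h) = 19/6 (s(x, h) = 7/6 - (-1)*2 = 7/6 - 1*(-2) = 7/6 + 2 = 19/6)
8694 + s((-5 + 4)², -99) = 8694 + 19/6 = 52183/6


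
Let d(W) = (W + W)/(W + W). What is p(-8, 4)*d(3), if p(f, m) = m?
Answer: 4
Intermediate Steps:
d(W) = 1 (d(W) = (2*W)/((2*W)) = (2*W)*(1/(2*W)) = 1)
p(-8, 4)*d(3) = 4*1 = 4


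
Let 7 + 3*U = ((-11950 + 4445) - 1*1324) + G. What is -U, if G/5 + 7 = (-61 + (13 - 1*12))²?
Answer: -3043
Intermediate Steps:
G = 17965 (G = -35 + 5*(-61 + (13 - 1*12))² = -35 + 5*(-61 + (13 - 12))² = -35 + 5*(-61 + 1)² = -35 + 5*(-60)² = -35 + 5*3600 = -35 + 18000 = 17965)
U = 3043 (U = -7/3 + (((-11950 + 4445) - 1*1324) + 17965)/3 = -7/3 + ((-7505 - 1324) + 17965)/3 = -7/3 + (-8829 + 17965)/3 = -7/3 + (⅓)*9136 = -7/3 + 9136/3 = 3043)
-U = -1*3043 = -3043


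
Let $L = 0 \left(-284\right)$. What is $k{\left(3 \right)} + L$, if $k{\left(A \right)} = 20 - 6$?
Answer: $14$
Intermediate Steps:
$L = 0$
$k{\left(A \right)} = 14$ ($k{\left(A \right)} = 20 - 6 = 14$)
$k{\left(3 \right)} + L = 14 + 0 = 14$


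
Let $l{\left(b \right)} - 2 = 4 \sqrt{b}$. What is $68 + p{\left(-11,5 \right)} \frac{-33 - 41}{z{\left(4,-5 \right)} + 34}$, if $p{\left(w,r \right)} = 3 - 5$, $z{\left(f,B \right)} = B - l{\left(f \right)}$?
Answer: $\frac{1440}{19} \approx 75.789$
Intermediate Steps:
$l{\left(b \right)} = 2 + 4 \sqrt{b}$
$z{\left(f,B \right)} = -2 + B - 4 \sqrt{f}$ ($z{\left(f,B \right)} = B - \left(2 + 4 \sqrt{f}\right) = -2 + B - 4 \sqrt{f}$)
$p{\left(w,r \right)} = -2$ ($p{\left(w,r \right)} = 3 - 5 = -2$)
$68 + p{\left(-11,5 \right)} \frac{-33 - 41}{z{\left(4,-5 \right)} + 34} = 68 - 2 \frac{-33 - 41}{\left(-2 - 5 - 4 \sqrt{4}\right) + 34} = 68 - 2 \left(- \frac{74}{\left(-2 - 5 - 8\right) + 34}\right) = 68 - 2 \left(- \frac{74}{-15 + 34}\right) = 68 - 2 \left(- \frac{74}{19}\right) = 68 - 2 \left(\left(-74\right) \frac{1}{19}\right) = 68 - - \frac{148}{19} = 68 + \frac{148}{19} = \frac{1440}{19}$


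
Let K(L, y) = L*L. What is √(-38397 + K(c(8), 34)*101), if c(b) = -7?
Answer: 2*I*√8362 ≈ 182.89*I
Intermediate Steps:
K(L, y) = L²
√(-38397 + K(c(8), 34)*101) = √(-38397 + (-7)²*101) = √(-38397 + 49*101) = √(-38397 + 4949) = √(-33448) = 2*I*√8362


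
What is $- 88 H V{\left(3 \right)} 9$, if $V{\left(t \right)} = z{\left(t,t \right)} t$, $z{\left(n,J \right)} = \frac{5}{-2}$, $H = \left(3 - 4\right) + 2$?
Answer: $5940$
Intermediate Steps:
$H = 1$ ($H = -1 + 2 = 1$)
$z{\left(n,J \right)} = - \frac{5}{2}$ ($z{\left(n,J \right)} = 5 \left(- \frac{1}{2}\right) = - \frac{5}{2}$)
$V{\left(t \right)} = - \frac{5 t}{2}$
$- 88 H V{\left(3 \right)} 9 = - 88 \cdot 1 \left(\left(- \frac{5}{2}\right) 3\right) 9 = - 88 \cdot 1 \left(- \frac{15}{2}\right) 9 = \left(-88\right) \left(- \frac{15}{2}\right) 9 = 660 \cdot 9 = 5940$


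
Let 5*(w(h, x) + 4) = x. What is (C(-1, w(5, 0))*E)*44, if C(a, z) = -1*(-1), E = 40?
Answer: 1760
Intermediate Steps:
w(h, x) = -4 + x/5
C(a, z) = 1
(C(-1, w(5, 0))*E)*44 = (1*40)*44 = 40*44 = 1760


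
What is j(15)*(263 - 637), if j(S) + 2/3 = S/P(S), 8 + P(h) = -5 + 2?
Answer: 2278/3 ≈ 759.33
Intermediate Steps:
P(h) = -11 (P(h) = -8 + (-5 + 2) = -8 - 3 = -11)
j(S) = -⅔ - S/11 (j(S) = -⅔ + S/(-11) = -⅔ + S*(-1/11) = -⅔ - S/11)
j(15)*(263 - 637) = (-⅔ - 1/11*15)*(263 - 637) = (-⅔ - 15/11)*(-374) = -67/33*(-374) = 2278/3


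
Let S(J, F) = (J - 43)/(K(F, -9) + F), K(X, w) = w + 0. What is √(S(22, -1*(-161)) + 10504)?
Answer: √60670306/76 ≈ 102.49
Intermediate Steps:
K(X, w) = w
S(J, F) = (-43 + J)/(-9 + F) (S(J, F) = (J - 43)/(-9 + F) = (-43 + J)/(-9 + F))
√(S(22, -1*(-161)) + 10504) = √((-43 + 22)/(-9 - 1*(-161)) + 10504) = √(-21/(-9 + 161) + 10504) = √(-21/152 + 10504) = √(1596587/152) = √60670306/76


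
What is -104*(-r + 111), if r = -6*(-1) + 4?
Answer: -10504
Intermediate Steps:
r = 10 (r = -2*(-3) + 4 = 6 + 4 = 10)
-104*(-r + 111) = -104*(-1*10 + 111) = -104*(-10 + 111) = -104*101 = -10504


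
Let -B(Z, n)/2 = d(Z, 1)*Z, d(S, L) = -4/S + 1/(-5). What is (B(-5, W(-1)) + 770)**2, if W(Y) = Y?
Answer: 602176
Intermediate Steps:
d(S, L) = -1/5 - 4/S (d(S, L) = -4/S + 1*(-1/5) = -4/S - 1/5 = -1/5 - 4/S)
B(Z, n) = 8 + 2*Z/5 (B(Z, n) = -2*(-20 - Z)/(5*Z)*Z = -2*(-4 - Z/5) = 8 + 2*Z/5)
(B(-5, W(-1)) + 770)**2 = ((8 + (2/5)*(-5)) + 770)**2 = ((8 - 2) + 770)**2 = (6 + 770)**2 = 776**2 = 602176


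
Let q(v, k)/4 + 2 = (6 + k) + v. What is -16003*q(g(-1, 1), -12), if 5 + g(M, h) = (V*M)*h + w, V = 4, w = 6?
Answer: 704132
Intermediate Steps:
g(M, h) = 1 + 4*M*h (g(M, h) = -5 + ((4*M)*h + 6) = -5 + (4*M*h + 6) = -5 + (6 + 4*M*h) = 1 + 4*M*h)
q(v, k) = 16 + 4*k + 4*v (q(v, k) = -8 + 4*((6 + k) + v) = -8 + 4*(6 + k + v) = -8 + (24 + 4*k + 4*v) = 16 + 4*k + 4*v)
-16003*q(g(-1, 1), -12) = -16003*(16 + 4*(-12) + 4*(1 + 4*(-1)*1)) = -16003*(16 - 48 + 4*(1 - 4)) = -16003*(16 - 48 + 4*(-3)) = -16003*(16 - 48 - 12) = -16003*(-44) = 704132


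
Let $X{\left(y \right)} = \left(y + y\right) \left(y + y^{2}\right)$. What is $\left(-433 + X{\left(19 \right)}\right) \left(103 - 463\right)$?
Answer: $-5042520$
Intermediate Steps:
$X{\left(y \right)} = 2 y \left(y + y^{2}\right)$
$\left(-433 + X{\left(19 \right)}\right) \left(103 - 463\right) = \left(-433 + 2 \cdot 19^{2} \left(1 + 19\right)\right) \left(103 - 463\right) = \left(-433 + 2 \cdot 361 \cdot 20\right) \left(-360\right) = \left(-433 + 14440\right) \left(-360\right) = 14007 \left(-360\right) = -5042520$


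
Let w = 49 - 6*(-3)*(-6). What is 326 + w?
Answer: 267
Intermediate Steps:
w = -59 (w = 49 - (-18)*(-6) = 49 - 1*108 = 49 - 108 = -59)
326 + w = 326 - 59 = 267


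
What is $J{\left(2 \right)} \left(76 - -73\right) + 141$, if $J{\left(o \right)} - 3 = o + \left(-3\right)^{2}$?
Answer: $2227$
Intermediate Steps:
$J{\left(o \right)} = 12 + o$ ($J{\left(o \right)} = 3 + \left(o + \left(-3\right)^{2}\right) = 3 + \left(o + 9\right) = 3 + \left(9 + o\right) = 12 + o$)
$J{\left(2 \right)} \left(76 - -73\right) + 141 = \left(12 + 2\right) \left(76 - -73\right) + 141 = 14 \left(76 + 73\right) + 141 = 14 \cdot 149 + 141 = 2086 + 141 = 2227$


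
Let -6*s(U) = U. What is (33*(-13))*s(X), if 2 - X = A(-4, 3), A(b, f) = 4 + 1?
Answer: -429/2 ≈ -214.50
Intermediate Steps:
A(b, f) = 5
X = -3 (X = 2 - 1*5 = 2 - 5 = -3)
s(U) = -U/6
(33*(-13))*s(X) = (33*(-13))*(-1/6*(-3)) = -429*1/2 = -429/2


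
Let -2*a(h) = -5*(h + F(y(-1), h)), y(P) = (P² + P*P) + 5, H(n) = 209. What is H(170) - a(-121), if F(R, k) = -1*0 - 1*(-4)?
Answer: 1003/2 ≈ 501.50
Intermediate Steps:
y(P) = 5 + 2*P² (y(P) = (P² + P²) + 5 = 2*P² + 5 = 5 + 2*P²)
F(R, k) = 4 (F(R, k) = 0 + 4 = 4)
a(h) = 10 + 5*h/2 (a(h) = -(-5)*(h + 4)/2 = -(-5)*(4 + h)/2 = -(-20 - 5*h)/2 = 10 + 5*h/2)
H(170) - a(-121) = 209 - (10 + (5/2)*(-121)) = 209 - (10 - 605/2) = 209 - 1*(-585/2) = 209 + 585/2 = 1003/2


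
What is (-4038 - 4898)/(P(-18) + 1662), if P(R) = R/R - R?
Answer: -8936/1681 ≈ -5.3159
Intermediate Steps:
P(R) = 1 - R
(-4038 - 4898)/(P(-18) + 1662) = (-4038 - 4898)/((1 - 1*(-18)) + 1662) = -8936/((1 + 18) + 1662) = -8936/(19 + 1662) = -8936/1681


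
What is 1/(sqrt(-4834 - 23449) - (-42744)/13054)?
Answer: 139495044/1205361463691 - 42601729*I*sqrt(28283)/1205361463691 ≈ 0.00011573 - 0.0059439*I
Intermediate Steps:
1/(sqrt(-4834 - 23449) - (-42744)/13054) = 1/(sqrt(-28283) - (-42744)/13054) = 1/(I*sqrt(28283) - 1*(-21372/6527)) = 1/(I*sqrt(28283) + 21372/6527) = 1/(21372/6527 + I*sqrt(28283))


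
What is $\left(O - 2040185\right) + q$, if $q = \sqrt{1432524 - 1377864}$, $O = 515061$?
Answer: $-1525124 + 2 \sqrt{13665} \approx -1.5249 \cdot 10^{6}$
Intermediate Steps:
$q = 2 \sqrt{13665}$ ($q = \sqrt{54660} = 2 \sqrt{13665} \approx 233.79$)
$\left(O - 2040185\right) + q = \left(515061 - 2040185\right) + 2 \sqrt{13665} = -1525124 + 2 \sqrt{13665}$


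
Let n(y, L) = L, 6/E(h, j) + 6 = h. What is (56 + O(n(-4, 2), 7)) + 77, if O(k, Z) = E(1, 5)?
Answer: 659/5 ≈ 131.80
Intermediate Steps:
E(h, j) = 6/(-6 + h)
O(k, Z) = -6/5 (O(k, Z) = 6/(-6 + 1) = 6/(-5) = 6*(-⅕) = -6/5)
(56 + O(n(-4, 2), 7)) + 77 = (56 - 6/5) + 77 = 274/5 + 77 = 659/5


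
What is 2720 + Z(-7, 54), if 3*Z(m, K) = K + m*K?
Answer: 2612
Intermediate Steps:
Z(m, K) = K/3 + K*m/3 (Z(m, K) = (K + m*K)/3 = (K + K*m)/3 = K/3 + K*m/3)
2720 + Z(-7, 54) = 2720 + (1/3)*54*(1 - 7) = 2720 + (1/3)*54*(-6) = 2720 - 108 = 2612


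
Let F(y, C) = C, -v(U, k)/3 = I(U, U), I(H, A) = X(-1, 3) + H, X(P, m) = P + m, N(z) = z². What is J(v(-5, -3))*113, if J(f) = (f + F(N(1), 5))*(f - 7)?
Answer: 3164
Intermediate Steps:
I(H, A) = 2 + H (I(H, A) = (-1 + 3) + H = 2 + H)
v(U, k) = -6 - 3*U (v(U, k) = -3*(2 + U) = -6 - 3*U)
J(f) = (-7 + f)*(5 + f) (J(f) = (f + 5)*(f - 7) = (5 + f)*(-7 + f) = (-7 + f)*(5 + f))
J(v(-5, -3))*113 = (-35 + (-6 - 3*(-5))² - 2*(-6 - 3*(-5)))*113 = (-35 + (-6 + 15)² - 2*(-6 + 15))*113 = (-35 + 9² - 2*9)*113 = (-35 + 81 - 18)*113 = 28*113 = 3164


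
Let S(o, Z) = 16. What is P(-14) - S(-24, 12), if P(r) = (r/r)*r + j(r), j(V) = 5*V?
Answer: -100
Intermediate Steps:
P(r) = 6*r (P(r) = (r/r)*r + 5*r = 1*r + 5*r = r + 5*r = 6*r)
P(-14) - S(-24, 12) = 6*(-14) - 1*16 = -84 - 16 = -100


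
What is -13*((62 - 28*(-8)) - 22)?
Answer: -3432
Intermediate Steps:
-13*((62 - 28*(-8)) - 22) = -13*((62 - 1*(-224)) - 22) = -13*((62 + 224) - 22) = -13*(286 - 22) = -13*264 = -3432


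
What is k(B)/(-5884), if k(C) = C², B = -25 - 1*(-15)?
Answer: -25/1471 ≈ -0.016995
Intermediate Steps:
B = -10 (B = -25 + 15 = -10)
k(B)/(-5884) = (-10)²/(-5884) = 100*(-1/5884) = -25/1471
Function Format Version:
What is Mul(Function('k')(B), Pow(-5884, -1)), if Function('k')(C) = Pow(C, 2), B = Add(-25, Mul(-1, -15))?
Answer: Rational(-25, 1471) ≈ -0.016995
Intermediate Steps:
B = -10 (B = Add(-25, 15) = -10)
Mul(Function('k')(B), Pow(-5884, -1)) = Mul(Pow(-10, 2), Pow(-5884, -1)) = Mul(100, Rational(-1, 5884)) = Rational(-25, 1471)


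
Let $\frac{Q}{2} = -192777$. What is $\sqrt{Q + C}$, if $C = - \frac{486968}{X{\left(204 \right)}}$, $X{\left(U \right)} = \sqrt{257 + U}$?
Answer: $\frac{\sqrt{-81938321634 - 224492248 \sqrt{461}}}{461} \approx 638.93 i$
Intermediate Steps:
$Q = -385554$ ($Q = 2 \left(-192777\right) = -385554$)
$C = - \frac{486968 \sqrt{461}}{461}$ ($C = - \frac{486968}{\sqrt{257 + 204}} = - \frac{486968}{\sqrt{461}} = - 486968 \frac{\sqrt{461}}{461} = - \frac{486968 \sqrt{461}}{461} \approx -22680.0$)
$\sqrt{Q + C} = \sqrt{-385554 - \frac{486968 \sqrt{461}}{461}}$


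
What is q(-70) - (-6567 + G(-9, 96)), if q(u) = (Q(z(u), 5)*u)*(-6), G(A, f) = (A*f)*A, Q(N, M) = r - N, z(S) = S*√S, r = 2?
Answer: -369 + 29400*I*√70 ≈ -369.0 + 2.4598e+5*I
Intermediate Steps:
z(S) = S^(3/2)
Q(N, M) = 2 - N
G(A, f) = f*A²
q(u) = -6*u*(2 - u^(3/2)) (q(u) = ((2 - u^(3/2))*u)*(-6) = (u*(2 - u^(3/2)))*(-6) = -6*u*(2 - u^(3/2)))
q(-70) - (-6567 + G(-9, 96)) = 6*(-70)*(-2 + (-70)^(3/2)) - (-6567 + 96*(-9)²) = 6*(-70)*(-2 - 70*I*√70) - (-6567 + 96*81) = (840 + 29400*I*√70) - (-6567 + 7776) = (840 + 29400*I*√70) - 1*1209 = (840 + 29400*I*√70) - 1209 = -369 + 29400*I*√70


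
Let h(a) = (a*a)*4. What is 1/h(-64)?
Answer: 1/16384 ≈ 6.1035e-5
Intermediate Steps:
h(a) = 4*a² (h(a) = a²*4 = 4*a²)
1/h(-64) = 1/(4*(-64)²) = 1/(4*4096) = 1/16384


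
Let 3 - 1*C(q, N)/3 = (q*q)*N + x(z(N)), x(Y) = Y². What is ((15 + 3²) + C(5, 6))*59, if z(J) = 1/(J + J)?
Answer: -1181003/48 ≈ -24604.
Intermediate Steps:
z(J) = 1/(2*J)
C(q, N) = 9 - 3/(4*N²) - 3*N*q² (C(q, N) = 9 - 3*((q*q)*N + (1/(2*N))²) = 9 - 3*(q²*N + 1/(4*N²)) = 9 - 3*(N*q² + 1/(4*N²)) = 9 - 3*(1/(4*N²) + N*q²) = 9 + (-3/(4*N²) - 3*N*q²) = 9 - 3/(4*N²) - 3*N*q²)
((15 + 3²) + C(5, 6))*59 = ((15 + 3²) + (9 - ¾/6² - 3*6*5²))*59 = ((15 + 9) + (9 - ¾*1/36 - 3*6*25))*59 = (24 + (9 - 1/48 - 450))*59 = (24 - 21169/48)*59 = -20017/48*59 = -1181003/48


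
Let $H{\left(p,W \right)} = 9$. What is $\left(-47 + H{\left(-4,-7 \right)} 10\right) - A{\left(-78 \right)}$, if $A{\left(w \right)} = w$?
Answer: $121$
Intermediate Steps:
$\left(-47 + H{\left(-4,-7 \right)} 10\right) - A{\left(-78 \right)} = \left(-47 + 9 \cdot 10\right) - -78 = \left(-47 + 90\right) + 78 = 43 + 78 = 121$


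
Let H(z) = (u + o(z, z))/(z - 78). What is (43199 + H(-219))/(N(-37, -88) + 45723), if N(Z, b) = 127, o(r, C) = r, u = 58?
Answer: 6415132/6808725 ≈ 0.94219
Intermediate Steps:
H(z) = (58 + z)/(-78 + z) (H(z) = (58 + z)/(z - 78) = (58 + z)/(-78 + z))
(43199 + H(-219))/(N(-37, -88) + 45723) = (43199 + (58 - 219)/(-78 - 219))/(127 + 45723) = (43199 - 161/(-297))/45850 = (43199 - 1/297*(-161))*(1/45850) = (43199 + 161/297)*(1/45850) = (12830264/297)*(1/45850) = 6415132/6808725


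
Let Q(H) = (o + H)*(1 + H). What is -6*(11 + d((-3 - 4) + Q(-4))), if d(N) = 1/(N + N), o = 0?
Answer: -333/5 ≈ -66.600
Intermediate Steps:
Q(H) = H*(1 + H) (Q(H) = (0 + H)*(1 + H) = H*(1 + H))
d(N) = 1/(2*N)
-6*(11 + d((-3 - 4) + Q(-4))) = -6*(11 + 1/(2*((-3 - 4) - 4*(1 - 4)))) = -6*(11 + 1/(2*(-7 - 4*(-3)))) = -6*(11 + 1/(2*(-7 + 12))) = -6*(11 + (½)/5) = -6*(11 + (½)*(⅕)) = -6*(11 + ⅒) = -6*111/10 = -333/5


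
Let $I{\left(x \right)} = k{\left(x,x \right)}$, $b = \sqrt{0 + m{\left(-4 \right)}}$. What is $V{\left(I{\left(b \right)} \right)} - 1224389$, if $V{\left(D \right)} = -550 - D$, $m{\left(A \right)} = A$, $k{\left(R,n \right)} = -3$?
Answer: $-1224936$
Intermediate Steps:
$b = 2 i$ ($b = \sqrt{0 - 4} = \sqrt{-4} = 2 i \approx 2.0 i$)
$I{\left(x \right)} = -3$
$V{\left(I{\left(b \right)} \right)} - 1224389 = \left(-550 - -3\right) - 1224389 = \left(-550 + 3\right) - 1224389 = -547 - 1224389 = -1224936$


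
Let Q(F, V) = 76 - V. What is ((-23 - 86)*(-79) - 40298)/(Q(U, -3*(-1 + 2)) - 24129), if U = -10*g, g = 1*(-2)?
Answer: 31687/24050 ≈ 1.3175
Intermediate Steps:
g = -2
U = 20 (U = -10*(-2) = 20)
((-23 - 86)*(-79) - 40298)/(Q(U, -3*(-1 + 2)) - 24129) = ((-23 - 86)*(-79) - 40298)/((76 - (-3)*(-1 + 2)) - 24129) = (-109*(-79) - 40298)/((76 - (-3)) - 24129) = (8611 - 40298)/((76 - 1*(-3)) - 24129) = -31687/((76 + 3) - 24129) = -31687/(79 - 24129) = -31687/(-24050) = -31687*(-1/24050) = 31687/24050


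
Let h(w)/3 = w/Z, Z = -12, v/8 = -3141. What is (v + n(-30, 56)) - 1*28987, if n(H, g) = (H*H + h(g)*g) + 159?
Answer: -53840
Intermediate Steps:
v = -25128 (v = 8*(-3141) = -25128)
h(w) = -w/4 (h(w) = 3*(w/(-12)) = 3*(w*(-1/12)) = 3*(-w/12) = -w/4)
n(H, g) = 159 + H² - g²/4 (n(H, g) = (H*H + (-g/4)*g) + 159 = (H² - g²/4) + 159 = 159 + H² - g²/4)
(v + n(-30, 56)) - 1*28987 = (-25128 + (159 + (-30)² - ¼*56²)) - 1*28987 = (-25128 + (159 + 900 - ¼*3136)) - 28987 = (-25128 + (159 + 900 - 784)) - 28987 = (-25128 + 275) - 28987 = -24853 - 28987 = -53840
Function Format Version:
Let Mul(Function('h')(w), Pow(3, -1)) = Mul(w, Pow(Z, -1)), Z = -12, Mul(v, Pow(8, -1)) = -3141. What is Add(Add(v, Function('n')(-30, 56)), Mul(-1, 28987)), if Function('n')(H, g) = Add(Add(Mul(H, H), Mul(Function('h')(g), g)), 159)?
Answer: -53840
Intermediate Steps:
v = -25128 (v = Mul(8, -3141) = -25128)
Function('h')(w) = Mul(Rational(-1, 4), w) (Function('h')(w) = Mul(3, Mul(w, Pow(-12, -1))) = Mul(3, Mul(w, Rational(-1, 12))) = Mul(3, Mul(Rational(-1, 12), w)) = Mul(Rational(-1, 4), w))
Function('n')(H, g) = Add(159, Pow(H, 2), Mul(Rational(-1, 4), Pow(g, 2))) (Function('n')(H, g) = Add(Add(Mul(H, H), Mul(Mul(Rational(-1, 4), g), g)), 159) = Add(Add(Pow(H, 2), Mul(Rational(-1, 4), Pow(g, 2))), 159) = Add(159, Pow(H, 2), Mul(Rational(-1, 4), Pow(g, 2))))
Add(Add(v, Function('n')(-30, 56)), Mul(-1, 28987)) = Add(Add(-25128, Add(159, Pow(-30, 2), Mul(Rational(-1, 4), Pow(56, 2)))), Mul(-1, 28987)) = Add(Add(-25128, Add(159, 900, Mul(Rational(-1, 4), 3136))), -28987) = Add(Add(-25128, Add(159, 900, -784)), -28987) = Add(Add(-25128, 275), -28987) = Add(-24853, -28987) = -53840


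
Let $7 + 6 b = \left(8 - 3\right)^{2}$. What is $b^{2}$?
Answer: $9$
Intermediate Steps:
$b = 3$ ($b = - \frac{7}{6} + \frac{\left(8 - 3\right)^{2}}{6} = - \frac{7}{6} + \frac{5^{2}}{6} = - \frac{7}{6} + \frac{1}{6} \cdot 25 = - \frac{7}{6} + \frac{25}{6} = 3$)
$b^{2} = 3^{2} = 9$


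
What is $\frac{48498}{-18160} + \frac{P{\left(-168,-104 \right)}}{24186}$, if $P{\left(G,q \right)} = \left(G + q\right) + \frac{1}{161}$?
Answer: $- \frac{15803653139}{5892838280} \approx -2.6818$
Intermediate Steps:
$P{\left(G,q \right)} = \frac{1}{161} + G + q$ ($P{\left(G,q \right)} = \left(G + q\right) + \frac{1}{161} = \frac{1}{161} + G + q$)
$\frac{48498}{-18160} + \frac{P{\left(-168,-104 \right)}}{24186} = \frac{48498}{-18160} + \frac{\frac{1}{161} - 168 - 104}{24186} = 48498 \left(- \frac{1}{18160}\right) - \frac{14597}{1297982} = - \frac{24249}{9080} - \frac{14597}{1297982} = - \frac{15803653139}{5892838280}$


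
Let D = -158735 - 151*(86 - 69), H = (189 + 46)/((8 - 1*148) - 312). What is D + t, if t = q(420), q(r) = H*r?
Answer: -18251801/113 ≈ -1.6152e+5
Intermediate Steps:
H = -235/452 (H = 235/((8 - 148) - 312) = 235/(-140 - 312) = 235/(-452) = 235*(-1/452) = -235/452 ≈ -0.51991)
q(r) = -235*r/452
t = -24675/113 (t = -235/452*420 = -24675/113 ≈ -218.36)
D = -161302 (D = -158735 - 151*17 = -158735 - 1*2567 = -158735 - 2567 = -161302)
D + t = -161302 - 24675/113 = -18251801/113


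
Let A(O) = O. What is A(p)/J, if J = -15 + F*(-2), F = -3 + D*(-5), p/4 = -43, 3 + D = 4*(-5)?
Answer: 172/239 ≈ 0.71967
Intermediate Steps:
D = -23 (D = -3 + 4*(-5) = -3 - 20 = -23)
p = -172 (p = 4*(-43) = -172)
F = 112 (F = -3 - 23*(-5) = -3 + 115 = 112)
J = -239 (J = -15 + 112*(-2) = -15 - 224 = -239)
A(p)/J = -172/(-239) = -172*(-1/239) = 172/239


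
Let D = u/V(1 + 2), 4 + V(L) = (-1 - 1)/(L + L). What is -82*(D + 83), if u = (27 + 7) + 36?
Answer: -71258/13 ≈ -5481.4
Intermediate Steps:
V(L) = -4 - 1/L (V(L) = -4 + (-1 - 1)/(L + L) = -4 - 2*1/(2*L) = -4 - 1/L)
u = 70 (u = 34 + 36 = 70)
D = -210/13 (D = 70/(-4 - 1/(1 + 2)) = 70/(-4 - 1/3) = 70/(-4 - 1*⅓) = 70/(-4 - ⅓) = 70/(-13/3) = 70*(-3/13) = -210/13 ≈ -16.154)
-82*(D + 83) = -82*(-210/13 + 83) = -82*869/13 = -71258/13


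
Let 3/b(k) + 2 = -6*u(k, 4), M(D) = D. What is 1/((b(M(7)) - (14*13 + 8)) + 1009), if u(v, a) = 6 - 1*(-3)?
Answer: 56/45861 ≈ 0.0012211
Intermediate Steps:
u(v, a) = 9 (u(v, a) = 6 + 3 = 9)
b(k) = -3/56 (b(k) = 3/(-2 - 6*9) = 3/(-2 - 54) = 3/(-56) = 3*(-1/56) = -3/56)
1/((b(M(7)) - (14*13 + 8)) + 1009) = 1/((-3/56 - (14*13 + 8)) + 1009) = 1/((-3/56 - (182 + 8)) + 1009) = 1/((-3/56 - 1*190) + 1009) = 1/((-3/56 - 190) + 1009) = 1/(-10643/56 + 1009) = 1/(45861/56) = 56/45861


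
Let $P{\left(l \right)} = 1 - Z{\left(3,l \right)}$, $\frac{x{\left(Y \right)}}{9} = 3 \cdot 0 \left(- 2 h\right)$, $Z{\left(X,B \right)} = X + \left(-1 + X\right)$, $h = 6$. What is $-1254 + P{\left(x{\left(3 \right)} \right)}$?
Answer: $-1258$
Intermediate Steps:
$Z{\left(X,B \right)} = -1 + 2 X$
$x{\left(Y \right)} = 0$ ($x{\left(Y \right)} = 9 \cdot 3 \cdot 0 \left(\left(-2\right) 6\right) = 9 \cdot 0 \left(-12\right) = 9 \cdot 0 = 0$)
$P{\left(l \right)} = -4$ ($P{\left(l \right)} = 1 - \left(-1 + 2 \cdot 3\right) = 1 - \left(-1 + 6\right) = 1 - 5 = -4$)
$-1254 + P{\left(x{\left(3 \right)} \right)} = -1254 - 4 = -1258$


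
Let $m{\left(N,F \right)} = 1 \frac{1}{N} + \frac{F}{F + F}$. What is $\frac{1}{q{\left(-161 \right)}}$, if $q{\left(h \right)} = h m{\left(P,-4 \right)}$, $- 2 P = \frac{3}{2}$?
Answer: $\frac{6}{805} \approx 0.0074534$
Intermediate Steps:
$P = - \frac{3}{4}$ ($P = - \frac{3 \cdot \frac{1}{2}}{2} = \left(- \frac{1}{2}\right) \frac{3}{2} = - \frac{3}{4} \approx -0.75$)
$m{\left(N,F \right)} = \frac{1}{2} + \frac{1}{N}$ ($m{\left(N,F \right)} = \frac{1}{N} + \frac{F}{2 F} = \frac{1}{N} + F \frac{1}{2 F} = \frac{1}{N} + \frac{1}{2} = \frac{1}{2} + \frac{1}{N}$)
$q{\left(h \right)} = - \frac{5 h}{6}$ ($q{\left(h \right)} = h \frac{2 - \frac{3}{4}}{2 \left(- \frac{3}{4}\right)} = h \frac{1}{2} \left(- \frac{4}{3}\right) \frac{5}{4} = h \left(- \frac{5}{6}\right) = - \frac{5 h}{6}$)
$\frac{1}{q{\left(-161 \right)}} = \frac{1}{\left(- \frac{5}{6}\right) \left(-161\right)} = \frac{1}{\frac{805}{6}} = \frac{6}{805}$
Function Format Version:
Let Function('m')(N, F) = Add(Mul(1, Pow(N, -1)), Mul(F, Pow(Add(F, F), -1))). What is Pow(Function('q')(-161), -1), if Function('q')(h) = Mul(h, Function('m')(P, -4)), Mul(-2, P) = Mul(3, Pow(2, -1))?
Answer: Rational(6, 805) ≈ 0.0074534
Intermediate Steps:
P = Rational(-3, 4) (P = Mul(Rational(-1, 2), Mul(3, Pow(2, -1))) = Mul(Rational(-1, 2), Mul(3, Rational(1, 2))) = Mul(Rational(-1, 2), Rational(3, 2)) = Rational(-3, 4) ≈ -0.75000)
Function('m')(N, F) = Add(Rational(1, 2), Pow(N, -1)) (Function('m')(N, F) = Add(Pow(N, -1), Mul(F, Pow(Mul(2, F), -1))) = Add(Pow(N, -1), Mul(F, Mul(Rational(1, 2), Pow(F, -1)))) = Add(Pow(N, -1), Rational(1, 2)) = Add(Rational(1, 2), Pow(N, -1)))
Function('q')(h) = Mul(Rational(-5, 6), h) (Function('q')(h) = Mul(h, Mul(Rational(1, 2), Pow(Rational(-3, 4), -1), Add(2, Rational(-3, 4)))) = Mul(h, Mul(Rational(1, 2), Rational(-4, 3), Rational(5, 4))) = Mul(h, Rational(-5, 6)) = Mul(Rational(-5, 6), h))
Pow(Function('q')(-161), -1) = Pow(Mul(Rational(-5, 6), -161), -1) = Pow(Rational(805, 6), -1) = Rational(6, 805)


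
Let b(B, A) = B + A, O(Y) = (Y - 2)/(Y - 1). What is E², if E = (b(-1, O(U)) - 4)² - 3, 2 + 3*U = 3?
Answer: 169/16 ≈ 10.563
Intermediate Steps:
U = ⅓ (U = -⅔ + (⅓)*3 = -⅔ + 1 = ⅓ ≈ 0.33333)
O(Y) = (-2 + Y)/(-1 + Y)
b(B, A) = A + B
E = 13/4 (E = (((-2 + ⅓)/(-1 + ⅓) - 1) - 4)² - 3 = ((-5/3/(-⅔) - 1) - 4)² - 3 = ((-3/2*(-5/3) - 1) - 4)² - 3 = ((5/2 - 1) - 4)² - 3 = (3/2 - 4)² - 3 = (-5/2)² - 3 = 25/4 - 3 = 13/4 ≈ 3.2500)
E² = (13/4)² = 169/16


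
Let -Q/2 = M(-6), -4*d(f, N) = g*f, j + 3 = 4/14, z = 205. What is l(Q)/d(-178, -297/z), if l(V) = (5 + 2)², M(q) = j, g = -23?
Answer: -98/2047 ≈ -0.047875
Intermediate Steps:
j = -19/7 (j = -3 + 4/14 = -3 + 4*(1/14) = -3 + 2/7 = -19/7 ≈ -2.7143)
M(q) = -19/7
d(f, N) = 23*f/4 (d(f, N) = -(-23)*f/4 = 23*f/4)
Q = 38/7 (Q = -2*(-19/7) = 38/7 ≈ 5.4286)
l(V) = 49 (l(V) = 7² = 49)
l(Q)/d(-178, -297/z) = 49/(((23/4)*(-178))) = 49/(-2047/2) = 49*(-2/2047) = -98/2047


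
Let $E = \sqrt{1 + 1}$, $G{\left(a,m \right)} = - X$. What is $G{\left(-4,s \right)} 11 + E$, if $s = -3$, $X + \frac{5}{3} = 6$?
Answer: $- \frac{143}{3} + \sqrt{2} \approx -46.252$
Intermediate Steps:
$X = \frac{13}{3}$ ($X = - \frac{5}{3} + 6 = \frac{13}{3} \approx 4.3333$)
$G{\left(a,m \right)} = - \frac{13}{3}$ ($G{\left(a,m \right)} = \left(-1\right) \frac{13}{3} = - \frac{13}{3}$)
$E = \sqrt{2} \approx 1.4142$
$G{\left(-4,s \right)} 11 + E = \left(- \frac{13}{3}\right) 11 + \sqrt{2} = - \frac{143}{3} + \sqrt{2}$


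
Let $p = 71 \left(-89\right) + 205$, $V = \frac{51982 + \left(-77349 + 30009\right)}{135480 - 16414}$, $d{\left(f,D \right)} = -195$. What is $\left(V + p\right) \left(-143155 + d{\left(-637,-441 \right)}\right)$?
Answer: $\frac{52176882917350}{59533} \approx 8.7644 \cdot 10^{8}$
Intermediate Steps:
$V = \frac{2321}{59533}$ ($V = \frac{51982 - 47340}{119066} = 4642 \cdot \frac{1}{119066} = \frac{2321}{59533} \approx 0.038987$)
$p = -6114$ ($p = -6319 + 205 = -6114$)
$\left(V + p\right) \left(-143155 + d{\left(-637,-441 \right)}\right) = \left(\frac{2321}{59533} - 6114\right) \left(-143155 - 195\right) = \left(- \frac{363982441}{59533}\right) \left(-143350\right) = \frac{52176882917350}{59533}$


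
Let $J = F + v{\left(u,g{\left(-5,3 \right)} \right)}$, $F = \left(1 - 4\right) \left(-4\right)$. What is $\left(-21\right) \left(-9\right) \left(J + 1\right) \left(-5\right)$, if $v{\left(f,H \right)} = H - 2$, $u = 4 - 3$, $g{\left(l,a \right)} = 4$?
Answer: $-14175$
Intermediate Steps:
$u = 1$ ($u = 4 - 3 = 1$)
$v{\left(f,H \right)} = -2 + H$
$F = 12$ ($F = \left(-3\right) \left(-4\right) = 12$)
$J = 14$ ($J = 12 + \left(-2 + 4\right) = 12 + 2 = 14$)
$\left(-21\right) \left(-9\right) \left(J + 1\right) \left(-5\right) = \left(-21\right) \left(-9\right) \left(14 + 1\right) \left(-5\right) = 189 \cdot 15 \left(-5\right) = 189 \left(-75\right) = -14175$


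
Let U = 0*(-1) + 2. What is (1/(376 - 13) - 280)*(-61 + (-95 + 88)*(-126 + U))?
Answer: -27340891/121 ≈ -2.2596e+5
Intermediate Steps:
U = 2 (U = 0 + 2 = 2)
(1/(376 - 13) - 280)*(-61 + (-95 + 88)*(-126 + U)) = (1/(376 - 13) - 280)*(-61 + (-95 + 88)*(-126 + 2)) = (1/363 - 280)*(-61 - 7*(-124)) = (1/363 - 280)*(-61 + 868) = -101639/363*807 = -27340891/121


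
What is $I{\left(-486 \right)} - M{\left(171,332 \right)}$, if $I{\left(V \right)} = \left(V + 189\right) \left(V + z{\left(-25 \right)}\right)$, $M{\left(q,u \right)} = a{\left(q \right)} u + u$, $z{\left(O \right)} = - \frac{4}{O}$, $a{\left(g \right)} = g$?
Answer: $\frac{2179762}{25} \approx 87191.0$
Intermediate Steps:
$M{\left(q,u \right)} = u + q u$ ($M{\left(q,u \right)} = q u + u = u + q u$)
$I{\left(V \right)} = \left(189 + V\right) \left(\frac{4}{25} + V\right)$ ($I{\left(V \right)} = \left(V + 189\right) \left(V - \frac{4}{-25}\right) = \left(189 + V\right) \left(V - - \frac{4}{25}\right) = \left(189 + V\right) \left(V + \frac{4}{25}\right) = \left(189 + V\right) \left(\frac{4}{25} + V\right)$)
$I{\left(-486 \right)} - M{\left(171,332 \right)} = \left(\frac{756}{25} + \left(-486\right)^{2} + \frac{4729}{25} \left(-486\right)\right) - 332 \left(1 + 171\right) = \left(\frac{756}{25} + 236196 - \frac{2298294}{25}\right) - 332 \cdot 172 = \frac{3607362}{25} - 57104 = \frac{2179762}{25}$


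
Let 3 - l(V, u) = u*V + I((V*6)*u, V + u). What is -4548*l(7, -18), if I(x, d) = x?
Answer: -4024980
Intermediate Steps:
l(V, u) = 3 - 7*V*u (l(V, u) = 3 - (u*V + (V*6)*u) = 3 - (V*u + (6*V)*u) = 3 - (V*u + 6*V*u) = 3 - 7*V*u)
-4548*l(7, -18) = -4548*(3 - 7*7*(-18)) = -4548*(3 + 882) = -4548*885 = -4024980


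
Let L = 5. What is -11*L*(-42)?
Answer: 2310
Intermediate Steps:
-11*L*(-42) = -11*5*(-42) = -55*(-42) = 2310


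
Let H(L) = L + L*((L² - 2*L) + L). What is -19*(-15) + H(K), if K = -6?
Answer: 27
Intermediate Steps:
H(L) = L + L*(L² - L)
-19*(-15) + H(K) = -19*(-15) - 6*(1 + (-6)² - 1*(-6)) = 285 - 6*(1 + 36 + 6) = 285 - 6*43 = 285 - 258 = 27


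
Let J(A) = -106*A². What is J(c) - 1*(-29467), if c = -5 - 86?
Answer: -848319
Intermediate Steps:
c = -91
J(c) - 1*(-29467) = -106*(-91)² - 1*(-29467) = -106*8281 + 29467 = -877786 + 29467 = -848319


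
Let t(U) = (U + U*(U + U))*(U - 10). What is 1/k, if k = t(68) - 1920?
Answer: 1/538408 ≈ 1.8573e-6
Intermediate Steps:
t(U) = (-10 + U)*(U + 2*U²) (t(U) = (U + U*(2*U))*(-10 + U) = (U + 2*U²)*(-10 + U) = (-10 + U)*(U + 2*U²))
k = 538408 (k = 68*(-10 - 19*68 + 2*68²) - 1920 = 68*(-10 - 1292 + 2*4624) - 1920 = 68*(-10 - 1292 + 9248) - 1920 = 68*7946 - 1920 = 540328 - 1920 = 538408)
1/k = 1/538408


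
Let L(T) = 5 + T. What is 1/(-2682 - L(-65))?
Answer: -1/2622 ≈ -0.00038139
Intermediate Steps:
1/(-2682 - L(-65)) = 1/(-2682 - (5 - 65)) = 1/(-2682 - 1*(-60)) = 1/(-2682 + 60) = 1/(-2622) = -1/2622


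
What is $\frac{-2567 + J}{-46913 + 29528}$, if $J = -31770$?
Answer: $\frac{34337}{17385} \approx 1.9751$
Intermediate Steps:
$\frac{-2567 + J}{-46913 + 29528} = \frac{-2567 - 31770}{-46913 + 29528} = - \frac{34337}{-17385} = \left(-34337\right) \left(- \frac{1}{17385}\right) = \frac{34337}{17385}$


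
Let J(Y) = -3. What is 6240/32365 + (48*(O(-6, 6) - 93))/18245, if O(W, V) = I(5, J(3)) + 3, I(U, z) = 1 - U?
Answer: -6436416/118099885 ≈ -0.054500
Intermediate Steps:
O(W, V) = -1 (O(W, V) = (1 - 1*5) + 3 = (1 - 5) + 3 = -4 + 3 = -1)
6240/32365 + (48*(O(-6, 6) - 93))/18245 = 6240/32365 + (48*(-1 - 93))/18245 = 6240*(1/32365) + (48*(-94))*(1/18245) = 1248/6473 - 4512*1/18245 = 1248/6473 - 4512/18245 = -6436416/118099885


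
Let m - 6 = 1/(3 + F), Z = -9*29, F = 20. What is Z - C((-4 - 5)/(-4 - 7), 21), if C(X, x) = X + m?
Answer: -67769/253 ≈ -267.86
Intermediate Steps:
Z = -261
m = 139/23 (m = 6 + 1/(3 + 20) = 6 + 1/23 = 139/23 ≈ 6.0435)
C(X, x) = 139/23 + X (C(X, x) = X + 139/23 = 139/23 + X)
Z - C((-4 - 5)/(-4 - 7), 21) = -261 - (139/23 + (-4 - 5)/(-4 - 7)) = -261 - (139/23 - 9/(-11)) = -261 - (139/23 - 9*(-1/11)) = -261 - (139/23 + 9/11) = -261 - 1*1736/253 = -261 - 1736/253 = -67769/253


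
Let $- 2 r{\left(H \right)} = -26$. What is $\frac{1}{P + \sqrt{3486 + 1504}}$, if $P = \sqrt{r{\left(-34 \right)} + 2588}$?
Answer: $- \frac{51}{2389} + \frac{\sqrt{4990}}{2389} \approx 0.008221$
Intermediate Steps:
$r{\left(H \right)} = 13$ ($r{\left(H \right)} = \left(- \frac{1}{2}\right) \left(-26\right) = 13$)
$P = 51$ ($P = \sqrt{13 + 2588} = \sqrt{2601} = 51$)
$\frac{1}{P + \sqrt{3486 + 1504}} = \frac{1}{51 + \sqrt{3486 + 1504}} = \frac{1}{51 + \sqrt{4990}}$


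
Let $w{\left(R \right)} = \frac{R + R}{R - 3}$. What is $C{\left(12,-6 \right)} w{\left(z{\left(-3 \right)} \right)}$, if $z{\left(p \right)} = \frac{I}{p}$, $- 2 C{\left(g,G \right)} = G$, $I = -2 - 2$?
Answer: $- \frac{24}{5} \approx -4.8$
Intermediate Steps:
$I = -4$
$C{\left(g,G \right)} = - \frac{G}{2}$
$z{\left(p \right)} = - \frac{4}{p}$
$w{\left(R \right)} = \frac{2 R}{-3 + R}$
$C{\left(12,-6 \right)} w{\left(z{\left(-3 \right)} \right)} = \left(- \frac{1}{2}\right) \left(-6\right) \frac{2 \left(- \frac{4}{-3}\right)}{-3 - \frac{4}{-3}} = 3 \frac{2 \left(\left(-4\right) \left(- \frac{1}{3}\right)\right)}{-3 - - \frac{4}{3}} = 3 \cdot 2 \cdot \frac{4}{3} \frac{1}{-3 + \frac{4}{3}} = 3 \cdot 2 \cdot \frac{4}{3} \frac{1}{- \frac{5}{3}} = 3 \cdot 2 \cdot \frac{4}{3} \left(- \frac{3}{5}\right) = 3 \left(- \frac{8}{5}\right) = - \frac{24}{5}$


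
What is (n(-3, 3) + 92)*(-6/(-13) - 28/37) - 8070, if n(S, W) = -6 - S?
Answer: -3894308/481 ≈ -8096.3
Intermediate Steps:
(n(-3, 3) + 92)*(-6/(-13) - 28/37) - 8070 = ((-6 - 1*(-3)) + 92)*(-6/(-13) - 28/37) - 8070 = ((-6 + 3) + 92)*(-6*(-1/13) - 28*1/37) - 8070 = (-3 + 92)*(6/13 - 28/37) - 8070 = 89*(-142/481) - 8070 = -12638/481 - 8070 = -3894308/481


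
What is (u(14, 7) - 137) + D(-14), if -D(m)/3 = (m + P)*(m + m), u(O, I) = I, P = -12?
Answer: -2314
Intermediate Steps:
D(m) = -6*m*(-12 + m) (D(m) = -3*(m - 12)*(m + m) = -3*(-12 + m)*2*m = -6*m*(-12 + m))
(u(14, 7) - 137) + D(-14) = (7 - 137) + 6*(-14)*(12 - 1*(-14)) = -130 + 6*(-14)*(12 + 14) = -130 + 6*(-14)*26 = -130 - 2184 = -2314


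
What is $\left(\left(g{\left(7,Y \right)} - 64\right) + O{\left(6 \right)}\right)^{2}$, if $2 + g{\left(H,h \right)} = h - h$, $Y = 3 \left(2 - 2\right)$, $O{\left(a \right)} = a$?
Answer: $3600$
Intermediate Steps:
$Y = 0$ ($Y = 3 \cdot 0 = 0$)
$g{\left(H,h \right)} = -2$ ($g{\left(H,h \right)} = -2 + \left(h - h\right) = -2 + 0 = -2$)
$\left(\left(g{\left(7,Y \right)} - 64\right) + O{\left(6 \right)}\right)^{2} = \left(\left(-2 - 64\right) + 6\right)^{2} = \left(-66 + 6\right)^{2} = \left(-60\right)^{2} = 3600$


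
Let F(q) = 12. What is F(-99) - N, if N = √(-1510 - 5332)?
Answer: 12 - I*√6842 ≈ 12.0 - 82.716*I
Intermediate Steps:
N = I*√6842 (N = √(-6842) = I*√6842 ≈ 82.716*I)
F(-99) - N = 12 - I*√6842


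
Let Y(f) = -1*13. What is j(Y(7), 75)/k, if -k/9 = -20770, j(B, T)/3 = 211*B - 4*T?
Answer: -3043/62310 ≈ -0.048836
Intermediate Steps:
Y(f) = -13
j(B, T) = -12*T + 633*B (j(B, T) = 3*(211*B - 4*T) = 3*(-4*T + 211*B) = -12*T + 633*B)
k = 186930 (k = -9*(-20770) = 186930)
j(Y(7), 75)/k = (-12*75 + 633*(-13))/186930 = (-900 - 8229)*(1/186930) = -9129*1/186930 = -3043/62310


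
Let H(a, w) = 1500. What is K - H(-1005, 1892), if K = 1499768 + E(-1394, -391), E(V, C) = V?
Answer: 1496874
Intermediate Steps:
K = 1498374 (K = 1499768 - 1394 = 1498374)
K - H(-1005, 1892) = 1498374 - 1*1500 = 1498374 - 1500 = 1496874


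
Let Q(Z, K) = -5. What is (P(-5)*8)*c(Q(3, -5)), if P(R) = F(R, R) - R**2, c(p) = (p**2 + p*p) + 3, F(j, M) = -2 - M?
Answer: -9328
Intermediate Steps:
c(p) = 3 + 2*p**2 (c(p) = (p**2 + p**2) + 3 = 2*p**2 + 3 = 3 + 2*p**2)
P(R) = -2 - R - R**2 (P(R) = (-2 - R) - R**2 = -2 - R - R**2)
(P(-5)*8)*c(Q(3, -5)) = ((-2 - 1*(-5) - 1*(-5)**2)*8)*(3 + 2*(-5)**2) = ((-2 + 5 - 1*25)*8)*(3 + 2*25) = ((-2 + 5 - 25)*8)*(3 + 50) = -22*8*53 = -176*53 = -9328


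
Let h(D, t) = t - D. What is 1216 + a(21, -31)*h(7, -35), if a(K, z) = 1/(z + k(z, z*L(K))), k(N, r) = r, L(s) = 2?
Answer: 37710/31 ≈ 1216.5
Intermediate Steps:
a(K, z) = 1/(3*z) (a(K, z) = 1/(z + z*2) = 1/(z + 2*z) = 1/(3*z))
1216 + a(21, -31)*h(7, -35) = 1216 + ((⅓)/(-31))*(-35 - 1*7) = 1216 + ((⅓)*(-1/31))*(-35 - 7) = 1216 - 1/93*(-42) = 1216 + 14/31 = 37710/31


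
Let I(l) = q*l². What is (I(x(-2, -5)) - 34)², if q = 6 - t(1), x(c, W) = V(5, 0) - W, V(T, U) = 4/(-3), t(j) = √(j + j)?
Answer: 205682/81 - 33880*√2/27 ≈ 764.71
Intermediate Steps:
t(j) = √2*√j (t(j) = √(2*j) = √2*√j)
V(T, U) = -4/3 (V(T, U) = 4*(-⅓) = -4/3)
x(c, W) = -4/3 - W
q = 6 - √2 (q = 6 - √2*√1 = 6 - √2 ≈ 4.5858)
I(l) = l²*(6 - √2) (I(l) = (6 - √2)*l² = l²*(6 - √2))
(I(x(-2, -5)) - 34)² = ((-4/3 - 1*(-5))²*(6 - √2) - 34)² = ((-4/3 + 5)²*(6 - √2) - 34)² = ((11/3)²*(6 - √2) - 34)² = (121*(6 - √2)/9 - 34)² = ((242/3 - 121*√2/9) - 34)² = (140/3 - 121*√2/9)²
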